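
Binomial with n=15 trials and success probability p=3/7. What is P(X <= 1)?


P(X<=1) = P(X=0) + P(X=1)
= 1073741824/4747561509943 + 12079595520/4747561509943
= 268435456/96889010407

268435456/96889010407


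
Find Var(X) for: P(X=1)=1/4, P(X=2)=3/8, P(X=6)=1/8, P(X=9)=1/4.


E[X] = 4, E[X^2] = 53/2
Var(X) = E[X^2] - (E[X])^2 = 53/2 - (4)^2 = 21/2

21/2


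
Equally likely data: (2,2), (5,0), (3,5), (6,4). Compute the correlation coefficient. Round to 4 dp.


Cov(X,Y) = -0.2500, Var(X) = 2.5000, Var(Y) = 3.6875
rho = Cov/(sqrt(VarX)*sqrt(VarY)) = -0.0823

-0.0823


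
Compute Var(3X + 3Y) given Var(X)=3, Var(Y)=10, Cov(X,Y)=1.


Var(3X + 3Y) = 3^2*Var(X) + 3^2*Var(Y) + 2*3*3*Cov(X,Y)
= 9*3 + 9*10 + 18*1
= 27 + 90 + 18 = 135

135


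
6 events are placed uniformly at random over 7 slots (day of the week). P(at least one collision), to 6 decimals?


P(all different) = prod((7-i)/7 for i=0..5) = 0.042839
P(at least one match) = 1 - 0.042839 = 0.957161

0.957161


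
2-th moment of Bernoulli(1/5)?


For Bernoulli: X in {0,1}
E[X^2] = 0^2*(1-1/5) + 1^2*1/5 = 1/5

1/5


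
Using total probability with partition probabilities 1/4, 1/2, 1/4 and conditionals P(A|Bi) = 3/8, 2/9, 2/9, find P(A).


P(A) = P(A|B1)P(B1) + P(A|B2)P(B2) + P(A|B3)P(B3)
= 3/8*1/4 + 2/9*1/2 + 2/9*1/4
= 3/32 + 1/9 + 1/18 = 25/96

25/96


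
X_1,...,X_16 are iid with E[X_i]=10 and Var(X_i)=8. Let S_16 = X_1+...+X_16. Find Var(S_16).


By independence, Var(S_n) = n*Var(X_1) = 16*8 = 128

128


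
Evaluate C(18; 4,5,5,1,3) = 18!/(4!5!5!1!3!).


18! = 6402373705728000
Denominator: 4!=24 * 5!=120 * 5!=120 * 1!=1 * 3!=6
Coefficient = 6402373705728000 / 2073600 = 3087564480

3087564480


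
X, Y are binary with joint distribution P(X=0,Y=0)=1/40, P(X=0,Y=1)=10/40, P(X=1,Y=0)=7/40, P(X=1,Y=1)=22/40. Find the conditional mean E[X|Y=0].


P(Y=0) = 8/40
E[X|Y=0] = (0*1 + 1*7)/8 = 7/8

7/8


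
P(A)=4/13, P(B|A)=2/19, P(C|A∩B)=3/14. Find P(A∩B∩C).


P(A∩B∩C) = P(A) * P(B|A) * P(C|A∩B)
= 4/13 * 2/19 * 3/14
= 8/247 * 3/14 = 12/1729

12/1729


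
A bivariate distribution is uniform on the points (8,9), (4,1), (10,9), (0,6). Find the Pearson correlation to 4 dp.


Cov(X,Y) = 7.1250, Var(X) = 14.7500, Var(Y) = 10.6875
rho = Cov/(sqrt(VarX)*sqrt(VarY)) = 0.5675

0.5675


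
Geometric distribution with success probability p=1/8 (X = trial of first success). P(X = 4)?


P(X=4) = (1-p)^3 * p = (7/8)^3 * 1/8
= 343/512 * 1/8 = 343/4096

343/4096


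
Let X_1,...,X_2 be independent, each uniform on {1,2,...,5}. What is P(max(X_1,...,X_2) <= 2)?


P(max <= 2) = P(all X_i <= 2) = (P(X_1 <= 2))^2
= (2/5)^2 = 4/25

4/25


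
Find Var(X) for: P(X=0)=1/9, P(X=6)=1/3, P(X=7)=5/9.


E[X] = 53/9, E[X^2] = 353/9
Var(X) = E[X^2] - (E[X])^2 = 353/9 - (53/9)^2 = 368/81

368/81


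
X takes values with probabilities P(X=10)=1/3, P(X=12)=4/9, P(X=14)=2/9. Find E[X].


E[X] = sum(x * P(x))
= 10*1/3 + 12*4/9 + 14*2/9
= 106/9

106/9


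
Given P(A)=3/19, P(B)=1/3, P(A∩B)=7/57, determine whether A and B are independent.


P(A)*P(B) = 3/19*1/3 = 1/19
P(A∩B) = 7/57 != 1/19, so not independent

No, A and B are not independent


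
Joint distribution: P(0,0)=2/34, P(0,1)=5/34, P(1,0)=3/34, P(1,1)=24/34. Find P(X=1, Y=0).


Read from table: P(X=1, Y=0) = 3/34

3/34


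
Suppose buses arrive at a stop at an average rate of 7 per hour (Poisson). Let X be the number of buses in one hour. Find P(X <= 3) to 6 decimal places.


P(X<=3) = e^(-7)*7^0/0! + e^(-7)*7^1/1! + e^(-7)*7^2/2! + e^(-7)*7^3/3!
≈ 0.0009118820 + 0.0063831738 + 0.0223411082 + 0.0521292524
= 0.0817654164
≈ 0.081765

0.081765


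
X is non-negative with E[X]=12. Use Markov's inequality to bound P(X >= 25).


Markov: P(X >= a) <= E[X]/a
P(X >= 25) <= 12/25

12/25


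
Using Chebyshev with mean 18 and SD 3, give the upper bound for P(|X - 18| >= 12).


k = 12/3 = 4
Chebyshev: P(|X-mu| >= k*sigma) <= 1/k^2 = 1/4^2 = 1/16

1/16


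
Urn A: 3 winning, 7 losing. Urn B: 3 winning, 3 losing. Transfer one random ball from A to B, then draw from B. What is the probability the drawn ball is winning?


P(transfer winning) = 3/10; P(transfer losing) = 7/10
If winning transferred: Urn II has 4 winning of 7, so P(winning|winning moved) = 4/7
If losing transferred: Urn II has 3 winning of 7, so P(winning|losing moved) = 3/7
By total probability: P(winning) = 3/10*4/7 + 7/10*3/7 = 33/70

33/70


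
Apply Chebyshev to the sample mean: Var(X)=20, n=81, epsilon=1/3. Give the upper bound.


Var(Xbar) = Var(X)/n = 20/81
Chebyshev: P(|Xbar-mu| >= 1/3) <= Var(Xbar)/(1/3)^2 = (20/81)/(1/9) = 20/9
Bound exceeds 1, so trivial bound: 1

1


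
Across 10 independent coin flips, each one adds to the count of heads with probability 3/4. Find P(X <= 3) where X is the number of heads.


P(X<=3) = P(X=0) + P(X=1) + P(X=2) + P(X=3)
= 1/1048576 + 15/524288 + 405/1048576 + 405/131072
= 919/262144

919/262144


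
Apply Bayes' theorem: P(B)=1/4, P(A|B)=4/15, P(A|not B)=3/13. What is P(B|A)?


P(A) = P(A|B)P(B) + P(A|B')P(B') = 4/15*1/4 + 3/13*3/4 = 187/780
P(B|A) = P(A|B)P(B)/P(A) = (1/15)/(187/780) = 52/187

52/187


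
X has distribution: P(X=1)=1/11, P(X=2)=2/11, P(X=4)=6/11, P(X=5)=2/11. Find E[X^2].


E[X^2] = sum(g(x)*P(x))
= 1*1/11 + 4*2/11 + 16*6/11 + 25*2/11
= 155/11

155/11


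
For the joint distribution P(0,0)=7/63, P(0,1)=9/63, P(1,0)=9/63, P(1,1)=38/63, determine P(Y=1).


P(Y=1) = P(0,1)+P(1,1) = 9/63 + 38/63 = 47/63

47/63


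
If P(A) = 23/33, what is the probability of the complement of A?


P(A') = 1 - P(A) = 1 - 23/33 = 10/33

10/33


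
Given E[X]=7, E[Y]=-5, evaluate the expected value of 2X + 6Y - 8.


E[2X + 6Y - 8] = 2*E[X] + 6*E[Y] - 8
= (2)*(7) + (6)*(-5) + (-8)
= 14 - 30 - 8 = -24

-24


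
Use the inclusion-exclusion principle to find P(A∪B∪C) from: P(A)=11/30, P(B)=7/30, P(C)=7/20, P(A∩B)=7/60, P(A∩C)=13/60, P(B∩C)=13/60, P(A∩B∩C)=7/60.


P(A∪B∪C) = P(A)+P(B)+P(C) - P(AB)-P(AC)-P(BC) + P(ABC)
= 11/30+7/30+7/20 - 7/60-13/60-13/60 + 7/60
= 31/60

31/60


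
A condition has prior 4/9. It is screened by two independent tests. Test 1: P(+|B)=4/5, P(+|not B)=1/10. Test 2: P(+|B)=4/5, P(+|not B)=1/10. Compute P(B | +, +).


After test 1: P(+) = 4/5*4/9 + 1/10*5/9 = 37/90
P(B|+) = (16/45)/(37/90) = 32/37
After test 2 (use post1 as new prior): P(+) = 4/5*32/37 + 1/10*5/37 = 261/370
P(B|+,+) = (128/185)/(261/370) = 256/261

256/261


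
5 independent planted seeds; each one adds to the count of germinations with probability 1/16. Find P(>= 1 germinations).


P(at least one) = 1 - P(none)
P(none) = (1 - 1/16)^5 = (15/16)^5 = 759375/1048576
P(at least one) = 1 - 759375/1048576 = 289201/1048576

289201/1048576


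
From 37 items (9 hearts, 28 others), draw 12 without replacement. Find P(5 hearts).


P(X=5) = C(9,5)*C(28,7) / C(37,12)
= 126*1184040 / 1852482996
= 149189040/1852482996 = 45540/565471

45540/565471


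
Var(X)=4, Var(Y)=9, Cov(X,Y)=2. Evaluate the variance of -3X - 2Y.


Var(-3X - 2Y) = (-3)^2*Var(X) + (-2)^2*Var(Y) + 2*(-3)*(-2)*Cov(X,Y)
= 9*4 + 4*9 + 12*2
= 36 + 36 + 24 = 96

96


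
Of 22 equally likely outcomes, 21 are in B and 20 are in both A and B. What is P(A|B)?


P(A|B) = P(A∩B)/P(B) = (20/22)/(21/22) = 20/21

20/21


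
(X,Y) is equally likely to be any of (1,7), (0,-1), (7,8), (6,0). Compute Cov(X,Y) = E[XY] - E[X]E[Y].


E[X]=7/2, E[Y]=7/2, E[XY]=63/4
Cov(X,Y) = E[XY] - E[X]E[Y] = 63/4 - 7/2*7/2 = 7/2

7/2


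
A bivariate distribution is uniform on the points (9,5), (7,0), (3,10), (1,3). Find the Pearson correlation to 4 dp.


Cov(X,Y) = -3.0000, Var(X) = 10.0000, Var(Y) = 13.2500
rho = Cov/(sqrt(VarX)*sqrt(VarY)) = -0.2606

-0.2606


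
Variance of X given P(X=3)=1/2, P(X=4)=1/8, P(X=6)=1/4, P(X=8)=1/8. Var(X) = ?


E[X] = 9/2, E[X^2] = 47/2
Var(X) = E[X^2] - (E[X])^2 = 47/2 - (9/2)^2 = 13/4

13/4


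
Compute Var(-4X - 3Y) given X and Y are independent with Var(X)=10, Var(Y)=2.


Independence => Cov(X,Y)=0
Var(-4X - 3Y) = (-4)^2*Var(X) + (-3)^2*Var(Y)
= 16*10 + 9*2 = 178

178


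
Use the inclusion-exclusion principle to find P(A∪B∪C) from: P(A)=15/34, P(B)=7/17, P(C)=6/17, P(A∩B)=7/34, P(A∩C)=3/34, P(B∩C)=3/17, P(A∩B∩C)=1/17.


P(A∪B∪C) = P(A)+P(B)+P(C) - P(AB)-P(AC)-P(BC) + P(ABC)
= 15/34+7/17+6/17 - 7/34-3/34-3/17 + 1/17
= 27/34

27/34


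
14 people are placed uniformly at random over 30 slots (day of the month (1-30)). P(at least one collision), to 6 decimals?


P(all different) = prod((30-i)/30 for i=0..13) = 0.026506
P(at least one match) = 1 - 0.026506 = 0.973494

0.973494


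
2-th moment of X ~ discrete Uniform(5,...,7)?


E[X^2] = (1/3) * sum(x^2 for x=5..7)
= 110/3

110/3


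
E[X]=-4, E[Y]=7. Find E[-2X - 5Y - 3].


E[-2X - 5Y - 3] = -2*E[X] - 5*E[Y] - 3
= (-2)*(-4) + (-5)*(7) + (-3)
= 8 - 35 - 3 = -30

-30


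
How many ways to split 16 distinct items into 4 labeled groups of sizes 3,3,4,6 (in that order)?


16! = 20922789888000
Denominator: 3!=6 * 3!=6 * 4!=24 * 6!=720
Coefficient = 20922789888000 / 622080 = 33633600

33633600


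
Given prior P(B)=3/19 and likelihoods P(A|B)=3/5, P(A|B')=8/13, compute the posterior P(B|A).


P(A) = P(A|B)P(B) + P(A|B')P(B') = 3/5*3/19 + 8/13*16/19 = 757/1235
P(B|A) = P(A|B)P(B)/P(A) = (9/95)/(757/1235) = 117/757

117/757


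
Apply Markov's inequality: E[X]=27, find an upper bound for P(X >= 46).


Markov: P(X >= a) <= E[X]/a
P(X >= 46) <= 27/46

27/46


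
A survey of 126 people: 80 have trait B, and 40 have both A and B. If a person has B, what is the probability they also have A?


P(A|B) = P(A∩B)/P(B) = (40/126)/(80/126) = 40/80 = 1/2

1/2


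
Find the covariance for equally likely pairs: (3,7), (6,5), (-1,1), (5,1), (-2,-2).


E[X]=11/5, E[Y]=12/5, E[XY]=59/5
Cov(X,Y) = E[XY] - E[X]E[Y] = 59/5 - 11/5*12/5 = 163/25

163/25


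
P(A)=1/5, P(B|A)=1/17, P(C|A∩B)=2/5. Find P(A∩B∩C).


P(A∩B∩C) = P(A) * P(B|A) * P(C|A∩B)
= 1/5 * 1/17 * 2/5
= 1/85 * 2/5 = 2/425

2/425


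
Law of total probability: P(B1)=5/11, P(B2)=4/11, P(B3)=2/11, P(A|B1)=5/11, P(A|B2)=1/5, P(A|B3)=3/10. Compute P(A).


P(A) = P(A|B1)P(B1) + P(A|B2)P(B2) + P(A|B3)P(B3)
= 5/11*5/11 + 1/5*4/11 + 3/10*2/11
= 25/121 + 4/55 + 3/55 = 202/605

202/605


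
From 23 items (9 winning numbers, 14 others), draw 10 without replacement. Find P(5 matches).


P(X=5) = C(9,5)*C(14,5) / C(23,10)
= 126*2002 / 1144066
= 252252/1144066 = 1638/7429

1638/7429


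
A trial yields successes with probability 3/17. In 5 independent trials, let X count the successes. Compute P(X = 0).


P(X=0) = C(5,0) * p^0 * (1-p)^5
= 1 * 1 * 537824/1419857
= 537824/1419857

537824/1419857


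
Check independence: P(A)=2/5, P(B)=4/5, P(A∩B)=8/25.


P(A)*P(B) = 2/5*4/5 = 8/25
P(A∩B) = 8/25, which equals P(A)P(B), so independent

Yes, A and B are independent


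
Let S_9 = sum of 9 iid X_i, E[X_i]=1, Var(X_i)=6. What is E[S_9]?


E[S_n] = n*E[X_1] = 9*1 = 9

9


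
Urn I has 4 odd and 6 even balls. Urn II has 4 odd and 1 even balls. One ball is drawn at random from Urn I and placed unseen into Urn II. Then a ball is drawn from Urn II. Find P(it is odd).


P(transfer odd) = 4/10 = 2/5; P(transfer even) = 3/5
If odd transferred: Urn II has 5 odd of 6, so P(odd|odd moved) = 5/6
If even transferred: Urn II has 4 odd of 6, so P(odd|even moved) = 2/3
By total probability: P(odd) = 2/5*5/6 + 3/5*2/3 = 11/15

11/15


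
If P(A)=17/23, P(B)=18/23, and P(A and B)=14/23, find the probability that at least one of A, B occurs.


P(A∪B) = P(A) + P(B) - P(A∩B)
= 17/23 + 18/23 - 14/23 = 21/23

21/23


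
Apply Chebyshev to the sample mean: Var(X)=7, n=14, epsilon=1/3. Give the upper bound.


Var(Xbar) = Var(X)/n = 7/14
Chebyshev: P(|Xbar-mu| >= 1/3) <= Var(Xbar)/(1/3)^2 = (1/2)/(1/9) = 9/2
Bound exceeds 1, so trivial bound: 1

1


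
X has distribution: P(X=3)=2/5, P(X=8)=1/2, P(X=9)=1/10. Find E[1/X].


E[1/X] = sum(g(x)*P(x))
= 1/3*2/5 + 1/8*1/2 + 1/9*1/10
= 149/720

149/720


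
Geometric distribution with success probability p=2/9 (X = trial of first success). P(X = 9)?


P(X=9) = (1-p)^8 * p = (7/9)^8 * 2/9
= 5764801/43046721 * 2/9 = 11529602/387420489

11529602/387420489


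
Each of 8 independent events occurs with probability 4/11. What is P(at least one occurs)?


P(at least one) = 1 - P(none)
P(none) = (1 - 4/11)^8 = (7/11)^8 = 5764801/214358881
P(at least one) = 1 - 5764801/214358881 = 208594080/214358881

208594080/214358881


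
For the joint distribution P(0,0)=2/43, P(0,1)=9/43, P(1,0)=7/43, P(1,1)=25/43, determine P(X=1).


P(X=1) = P(1,0)+P(1,1) = 7/43 + 25/43 = 32/43

32/43


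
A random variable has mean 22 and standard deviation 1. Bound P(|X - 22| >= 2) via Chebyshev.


k = 2/1 = 2
Chebyshev: P(|X-mu| >= k*sigma) <= 1/k^2 = 1/2^2 = 1/4

1/4


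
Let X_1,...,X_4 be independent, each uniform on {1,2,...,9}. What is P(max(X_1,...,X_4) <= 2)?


P(max <= 2) = P(all X_i <= 2) = (P(X_1 <= 2))^4
= (2/9)^4 = 16/6561

16/6561


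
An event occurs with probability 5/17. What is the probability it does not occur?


P(A') = 1 - P(A) = 1 - 5/17 = 12/17

12/17


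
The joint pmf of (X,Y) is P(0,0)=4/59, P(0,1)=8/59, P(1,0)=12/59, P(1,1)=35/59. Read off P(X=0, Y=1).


Read from table: P(X=0, Y=1) = 8/59

8/59


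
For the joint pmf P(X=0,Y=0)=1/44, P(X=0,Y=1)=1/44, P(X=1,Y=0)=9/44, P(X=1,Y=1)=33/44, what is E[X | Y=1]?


P(Y=1) = 34/44
E[X|Y=1] = (0*1 + 1*33)/34 = 33/34

33/34


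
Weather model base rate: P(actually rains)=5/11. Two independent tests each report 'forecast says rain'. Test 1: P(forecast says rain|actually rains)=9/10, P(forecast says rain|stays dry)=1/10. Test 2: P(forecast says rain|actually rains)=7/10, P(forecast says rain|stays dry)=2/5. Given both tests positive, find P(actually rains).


After test 1: P(+) = 9/10*5/11 + 1/10*6/11 = 51/110
P(B|+) = (9/22)/(51/110) = 15/17
After test 2 (use post1 as new prior): P(+) = 7/10*15/17 + 2/5*2/17 = 113/170
P(B|+,+) = (21/34)/(113/170) = 105/113

105/113


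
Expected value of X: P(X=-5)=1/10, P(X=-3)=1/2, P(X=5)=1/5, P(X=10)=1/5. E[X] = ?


E[X] = sum(x * P(x))
= -5*1/10 - 3*1/2 + 5*1/5 + 10*1/5
= 1

1


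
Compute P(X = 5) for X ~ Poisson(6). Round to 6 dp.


P(X=5) = e^(-6) * 6^5 / 5!
≈ 0.002478752177 * 7776 / 120
≈ 0.160623

0.160623


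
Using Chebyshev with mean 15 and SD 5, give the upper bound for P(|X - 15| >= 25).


k = 25/5 = 5
Chebyshev: P(|X-mu| >= k*sigma) <= 1/k^2 = 1/5^2 = 1/25

1/25


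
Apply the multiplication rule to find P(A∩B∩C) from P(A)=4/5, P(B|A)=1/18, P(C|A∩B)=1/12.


P(A∩B∩C) = P(A) * P(B|A) * P(C|A∩B)
= 4/5 * 1/18 * 1/12
= 2/45 * 1/12 = 1/270

1/270


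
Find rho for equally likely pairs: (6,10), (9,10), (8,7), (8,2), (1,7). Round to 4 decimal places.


Cov(X,Y) = -0.2800, Var(X) = 8.2400, Var(Y) = 8.5600
rho = Cov/(sqrt(VarX)*sqrt(VarY)) = -0.0333

-0.0333


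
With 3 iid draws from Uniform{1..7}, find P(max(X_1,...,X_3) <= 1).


P(max <= 1) = P(all X_i <= 1) = (P(X_1 <= 1))^3
= (1/7)^3 = 1/343

1/343


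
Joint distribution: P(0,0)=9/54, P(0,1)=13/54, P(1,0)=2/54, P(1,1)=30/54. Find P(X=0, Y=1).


Read from table: P(X=0, Y=1) = 13/54

13/54


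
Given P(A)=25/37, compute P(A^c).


P(A') = 1 - P(A) = 1 - 25/37 = 12/37

12/37


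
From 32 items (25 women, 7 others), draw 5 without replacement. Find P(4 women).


P(X=4) = C(25,4)*C(7,1) / C(32,5)
= 12650*7 / 201376
= 88550/201376 = 6325/14384

6325/14384


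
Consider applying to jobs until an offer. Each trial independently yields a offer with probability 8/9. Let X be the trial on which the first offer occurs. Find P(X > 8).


P(X > 8) = P(first 8 trials all fail) = (1-p)^8 = (1/9)^8 = 1/43046721

1/43046721


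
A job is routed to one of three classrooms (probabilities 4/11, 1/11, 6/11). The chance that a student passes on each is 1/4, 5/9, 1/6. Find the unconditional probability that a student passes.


P(A) = P(A|B1)P(B1) + P(A|B2)P(B2) + P(A|B3)P(B3)
= 1/4*4/11 + 5/9*1/11 + 1/6*6/11
= 1/11 + 5/99 + 1/11 = 23/99

23/99


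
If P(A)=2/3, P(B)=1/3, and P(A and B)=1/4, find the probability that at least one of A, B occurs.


P(A∪B) = P(A) + P(B) - P(A∩B)
= 2/3 + 1/3 - 1/4 = 3/4

3/4


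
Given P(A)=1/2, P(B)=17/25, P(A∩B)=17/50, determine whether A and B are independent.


P(A)*P(B) = 1/2*17/25 = 17/50
P(A∩B) = 17/50, which equals P(A)P(B), so independent

Yes, A and B are independent


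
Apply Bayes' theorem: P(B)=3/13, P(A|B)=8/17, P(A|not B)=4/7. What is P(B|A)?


P(A) = P(A|B)P(B) + P(A|B')P(B') = 8/17*3/13 + 4/7*10/13 = 848/1547
P(B|A) = P(A|B)P(B)/P(A) = (24/221)/(848/1547) = 21/106

21/106


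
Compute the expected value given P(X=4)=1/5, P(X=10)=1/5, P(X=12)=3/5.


E[X] = sum(x * P(x))
= 4*1/5 + 10*1/5 + 12*3/5
= 10

10


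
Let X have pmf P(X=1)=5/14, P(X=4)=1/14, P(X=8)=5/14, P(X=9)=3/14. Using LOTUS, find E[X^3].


E[X^3] = sum(g(x)*P(x))
= 1*5/14 + 64*1/14 + 512*5/14 + 729*3/14
= 344

344


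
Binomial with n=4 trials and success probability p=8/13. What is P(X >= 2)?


P(X>=2) = P(X=2) + P(X=3) + P(X=4)
= 9600/28561 + 10240/28561 + 4096/28561
= 23936/28561

23936/28561


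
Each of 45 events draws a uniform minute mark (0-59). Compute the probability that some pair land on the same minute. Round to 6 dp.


P(all different) = prod((60-i)/60 for i=0..44) = 0.000000
P(at least one match) = 1 - 0.000000 = 1.000000

1.000000


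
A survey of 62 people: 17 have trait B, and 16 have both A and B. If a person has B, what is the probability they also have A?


P(A|B) = P(A∩B)/P(B) = (16/62)/(17/62) = 16/17

16/17


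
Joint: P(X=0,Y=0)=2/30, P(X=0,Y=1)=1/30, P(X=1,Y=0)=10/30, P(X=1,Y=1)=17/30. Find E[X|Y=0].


P(Y=0) = 12/30
E[X|Y=0] = (0*2 + 1*10)/12 = 10/12 = 5/6

5/6


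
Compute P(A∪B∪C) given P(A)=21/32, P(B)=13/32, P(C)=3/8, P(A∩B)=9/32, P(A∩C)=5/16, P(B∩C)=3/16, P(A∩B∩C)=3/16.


P(A∪B∪C) = P(A)+P(B)+P(C) - P(AB)-P(AC)-P(BC) + P(ABC)
= 21/32+13/32+3/8 - 9/32-5/16-3/16 + 3/16
= 27/32

27/32


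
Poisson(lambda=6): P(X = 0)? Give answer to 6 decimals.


P(X=0) = e^(-6) * 6^0 / 0!
≈ 0.002478752177 * 1 / 1
≈ 0.002479

0.002479


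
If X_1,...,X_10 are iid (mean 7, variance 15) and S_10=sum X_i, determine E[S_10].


E[S_n] = n*E[X_1] = 10*7 = 70

70


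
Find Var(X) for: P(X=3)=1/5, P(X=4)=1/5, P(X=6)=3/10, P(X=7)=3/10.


E[X] = 53/10, E[X^2] = 61/2
Var(X) = E[X^2] - (E[X])^2 = 61/2 - (53/10)^2 = 241/100

241/100


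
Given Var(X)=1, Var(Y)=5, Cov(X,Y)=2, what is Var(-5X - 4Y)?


Var(-5X - 4Y) = (-5)^2*Var(X) + (-4)^2*Var(Y) + 2*(-5)*(-4)*Cov(X,Y)
= 25*1 + 16*5 + 40*2
= 25 + 80 + 80 = 185

185


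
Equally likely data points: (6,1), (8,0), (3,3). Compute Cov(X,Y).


E[X]=17/3, E[Y]=4/3, E[XY]=5
Cov(X,Y) = E[XY] - E[X]E[Y] = 5 - 17/3*4/3 = -23/9

-23/9


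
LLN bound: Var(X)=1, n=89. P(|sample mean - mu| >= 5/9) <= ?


Var(Xbar) = Var(X)/n = 1/89
Chebyshev: P(|Xbar-mu| >= 5/9) <= Var(Xbar)/(5/9)^2 = (1/89)/(25/81) = 81/2225

81/2225


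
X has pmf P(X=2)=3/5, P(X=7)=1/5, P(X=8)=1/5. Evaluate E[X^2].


E[X^2] = sum(x^2 * P(x))
= 4*3/5 + 49*1/5 + 64*1/5
= 25

25


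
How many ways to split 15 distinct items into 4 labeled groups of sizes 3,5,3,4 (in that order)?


15! = 1307674368000
Denominator: 3!=6 * 5!=120 * 3!=6 * 4!=24
Coefficient = 1307674368000 / 103680 = 12612600

12612600


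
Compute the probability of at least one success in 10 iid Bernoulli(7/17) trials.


P(at least one) = 1 - P(none)
P(none) = (1 - 7/17)^10 = (10/17)^10 = 10000000000/2015993900449
P(at least one) = 1 - 10000000000/2015993900449 = 2005993900449/2015993900449

2005993900449/2015993900449


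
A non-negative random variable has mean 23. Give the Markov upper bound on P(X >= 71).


Markov: P(X >= a) <= E[X]/a
P(X >= 71) <= 23/71

23/71


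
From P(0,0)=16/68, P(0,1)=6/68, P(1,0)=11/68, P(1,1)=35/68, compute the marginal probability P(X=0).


P(X=0) = P(0,0)+P(0,1) = 16/68 + 6/68 = 22/68 = 11/34

11/34


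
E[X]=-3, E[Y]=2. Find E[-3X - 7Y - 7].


E[-3X - 7Y - 7] = -3*E[X] - 7*E[Y] - 7
= (-3)*(-3) + (-7)*(2) + (-7)
= 9 - 14 - 7 = -12

-12


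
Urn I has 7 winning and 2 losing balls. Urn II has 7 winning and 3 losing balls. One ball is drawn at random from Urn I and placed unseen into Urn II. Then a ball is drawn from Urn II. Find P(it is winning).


P(transfer winning) = 7/9; P(transfer losing) = 2/9
If winning transferred: Urn II has 8 winning of 11, so P(winning|winning moved) = 8/11
If losing transferred: Urn II has 7 winning of 11, so P(winning|losing moved) = 7/11
By total probability: P(winning) = 7/9*8/11 + 2/9*7/11 = 70/99

70/99


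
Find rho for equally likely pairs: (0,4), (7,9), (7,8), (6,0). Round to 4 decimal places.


Cov(X,Y) = 3.5000, Var(X) = 8.5000, Var(Y) = 12.6875
rho = Cov/(sqrt(VarX)*sqrt(VarY)) = 0.3370

0.3370


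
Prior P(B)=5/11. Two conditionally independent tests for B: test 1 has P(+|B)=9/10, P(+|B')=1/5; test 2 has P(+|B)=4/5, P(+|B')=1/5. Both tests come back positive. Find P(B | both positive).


After test 1: P(+) = 9/10*5/11 + 1/5*6/11 = 57/110
P(B|+) = (9/22)/(57/110) = 15/19
After test 2 (use post1 as new prior): P(+) = 4/5*15/19 + 1/5*4/19 = 64/95
P(B|+,+) = (12/19)/(64/95) = 15/16

15/16


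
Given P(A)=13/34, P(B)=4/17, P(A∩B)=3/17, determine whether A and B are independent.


P(A)*P(B) = 13/34*4/17 = 26/289
P(A∩B) = 3/17 != 26/289, so not independent

No, A and B are not independent


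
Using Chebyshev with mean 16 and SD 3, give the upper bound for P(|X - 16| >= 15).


k = 15/3 = 5
Chebyshev: P(|X-mu| >= k*sigma) <= 1/k^2 = 1/5^2 = 1/25

1/25


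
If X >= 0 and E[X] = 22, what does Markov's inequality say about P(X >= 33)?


Markov: P(X >= a) <= E[X]/a
P(X >= 33) <= 22/33 = 2/3

2/3


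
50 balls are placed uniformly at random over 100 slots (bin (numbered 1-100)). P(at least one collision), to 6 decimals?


P(all different) = prod((100-i)/100 for i=0..49) = 0.000000
P(at least one match) = 1 - 0.000000 = 1.000000

1.000000


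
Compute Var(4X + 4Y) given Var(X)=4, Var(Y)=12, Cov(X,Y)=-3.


Var(4X + 4Y) = 4^2*Var(X) + 4^2*Var(Y) + 2*4*4*Cov(X,Y)
= 16*4 + 16*12 + 32*(-3)
= 64 + 192 - 96 = 160

160


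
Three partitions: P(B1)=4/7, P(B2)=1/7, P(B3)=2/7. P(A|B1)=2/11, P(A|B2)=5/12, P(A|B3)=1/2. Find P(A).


P(A) = P(A|B1)P(B1) + P(A|B2)P(B2) + P(A|B3)P(B3)
= 2/11*4/7 + 5/12*1/7 + 1/2*2/7
= 8/77 + 5/84 + 1/7 = 283/924

283/924


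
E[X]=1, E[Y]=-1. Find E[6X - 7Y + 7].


E[6X - 7Y + 7] = 6*E[X] - 7*E[Y] + 7
= (6)*(1) + (-7)*(-1) + (7)
= 6 + 7 + 7 = 20

20


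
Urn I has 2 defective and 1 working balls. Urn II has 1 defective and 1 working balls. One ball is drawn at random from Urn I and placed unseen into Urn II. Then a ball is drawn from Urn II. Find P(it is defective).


P(transfer defective) = 2/3; P(transfer working) = 1/3
If defective transferred: Urn II has 2 defective of 3, so P(defective|defective moved) = 2/3
If working transferred: Urn II has 1 defective of 3, so P(defective|working moved) = 1/3
By total probability: P(defective) = 2/3*2/3 + 1/3*1/3 = 5/9

5/9


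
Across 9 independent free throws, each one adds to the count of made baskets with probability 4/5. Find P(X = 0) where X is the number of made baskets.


P(X=0) = C(9,0) * p^0 * (1-p)^9
= 1 * 1 * 1/1953125
= 1/1953125

1/1953125


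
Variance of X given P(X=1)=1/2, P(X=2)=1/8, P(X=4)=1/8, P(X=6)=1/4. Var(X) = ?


E[X] = 11/4, E[X^2] = 12
Var(X) = E[X^2] - (E[X])^2 = 12 - (11/4)^2 = 71/16

71/16


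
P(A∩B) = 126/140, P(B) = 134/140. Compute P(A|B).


P(A|B) = P(A∩B)/P(B) = (126/140)/(134/140) = 126/134 = 63/67

63/67


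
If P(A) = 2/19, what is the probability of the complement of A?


P(A') = 1 - P(A) = 1 - 2/19 = 17/19

17/19


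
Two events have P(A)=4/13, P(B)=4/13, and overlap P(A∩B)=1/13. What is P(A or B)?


P(A∪B) = P(A) + P(B) - P(A∩B)
= 4/13 + 4/13 - 1/13 = 7/13

7/13


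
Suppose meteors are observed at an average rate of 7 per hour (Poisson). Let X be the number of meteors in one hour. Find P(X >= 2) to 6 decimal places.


P(X>=2) = 1 - P(X<=1) = 1 - (e^(-7)*7^0/0! + e^(-7)*7^1/1!)
≈ 1 - (0.0009118820 + 0.0063831738)
= 1 - 0.0072950558 = 0.9927049442
≈ 0.992705

0.992705


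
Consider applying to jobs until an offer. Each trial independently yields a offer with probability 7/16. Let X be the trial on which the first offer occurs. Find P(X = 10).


P(X=10) = (1-p)^9 * p = (9/16)^9 * 7/16
= 387420489/68719476736 * 7/16 = 2711943423/1099511627776

2711943423/1099511627776


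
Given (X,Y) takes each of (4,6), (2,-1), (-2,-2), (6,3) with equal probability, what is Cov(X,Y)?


E[X]=5/2, E[Y]=3/2, E[XY]=11
Cov(X,Y) = E[XY] - E[X]E[Y] = 11 - 5/2*3/2 = 29/4

29/4


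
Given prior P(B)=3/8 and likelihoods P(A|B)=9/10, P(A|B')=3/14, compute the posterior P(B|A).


P(A) = P(A|B)P(B) + P(A|B')P(B') = 9/10*3/8 + 3/14*5/8 = 33/70
P(B|A) = P(A|B)P(B)/P(A) = (27/80)/(33/70) = 63/88

63/88


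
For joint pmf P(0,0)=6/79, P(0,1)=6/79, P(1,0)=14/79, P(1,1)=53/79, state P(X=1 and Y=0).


Read from table: P(X=1, Y=0) = 14/79

14/79


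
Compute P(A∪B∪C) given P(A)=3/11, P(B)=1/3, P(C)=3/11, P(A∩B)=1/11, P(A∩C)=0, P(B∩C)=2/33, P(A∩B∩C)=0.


P(A∪B∪C) = P(A)+P(B)+P(C) - P(AB)-P(AC)-P(BC) + P(ABC)
= 3/11+1/3+3/11 - 1/11-0-2/33 + 0
= 8/11

8/11


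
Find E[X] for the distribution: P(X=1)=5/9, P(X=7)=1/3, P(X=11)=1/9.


E[X] = sum(x * P(x))
= 1*5/9 + 7*1/3 + 11*1/9
= 37/9

37/9


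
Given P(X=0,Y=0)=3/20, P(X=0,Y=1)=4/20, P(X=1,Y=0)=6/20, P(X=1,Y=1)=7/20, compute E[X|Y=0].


P(Y=0) = 9/20
E[X|Y=0] = (0*3 + 1*6)/9 = 6/9 = 2/3

2/3


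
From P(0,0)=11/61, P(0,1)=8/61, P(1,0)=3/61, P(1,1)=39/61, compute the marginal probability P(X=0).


P(X=0) = P(0,0)+P(0,1) = 11/61 + 8/61 = 19/61

19/61


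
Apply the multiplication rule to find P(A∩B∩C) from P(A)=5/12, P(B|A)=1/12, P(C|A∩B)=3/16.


P(A∩B∩C) = P(A) * P(B|A) * P(C|A∩B)
= 5/12 * 1/12 * 3/16
= 5/144 * 3/16 = 5/768

5/768


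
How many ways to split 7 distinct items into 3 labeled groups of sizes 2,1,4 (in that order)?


7! = 5040
Denominator: 2!=2 * 1!=1 * 4!=24
Coefficient = 5040 / 48 = 105

105


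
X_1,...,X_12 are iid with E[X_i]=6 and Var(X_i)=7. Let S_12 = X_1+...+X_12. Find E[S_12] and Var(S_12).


E[S_n] = n*mu = 12*6 = 72
Var(S_n) = n*sigma^2 = 12*7 = 84

E[S_12]=72, Var(S_12)=84


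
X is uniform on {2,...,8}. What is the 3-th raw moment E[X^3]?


E[X^3] = (1/7) * sum(x^3 for x=2..8)
= 1295/7 = 185

185


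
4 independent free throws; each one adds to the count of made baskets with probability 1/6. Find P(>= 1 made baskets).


P(at least one) = 1 - P(none)
P(none) = (1 - 1/6)^4 = (5/6)^4 = 625/1296
P(at least one) = 1 - 625/1296 = 671/1296

671/1296


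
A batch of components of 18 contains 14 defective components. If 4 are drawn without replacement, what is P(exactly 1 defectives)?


P(X=1) = C(14,1)*C(4,3) / C(18,4)
= 14*4 / 3060
= 56/3060 = 14/765

14/765


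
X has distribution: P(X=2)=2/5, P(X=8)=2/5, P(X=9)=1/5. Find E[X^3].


E[X^3] = sum(g(x)*P(x))
= 8*2/5 + 512*2/5 + 729*1/5
= 1769/5

1769/5


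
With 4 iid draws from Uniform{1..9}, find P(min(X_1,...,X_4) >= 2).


P(min >= 2) = P(all X_i >= 2) = (P(X_1 >= 2))^4
= (8/9)^4 = 4096/6561

4096/6561


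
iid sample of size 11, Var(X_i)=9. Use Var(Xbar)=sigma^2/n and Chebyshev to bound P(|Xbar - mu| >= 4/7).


Var(Xbar) = Var(X)/n = 9/11
Chebyshev: P(|Xbar-mu| >= 4/7) <= Var(Xbar)/(4/7)^2 = (9/11)/(16/49) = 441/176
Bound exceeds 1, so trivial bound: 1

1


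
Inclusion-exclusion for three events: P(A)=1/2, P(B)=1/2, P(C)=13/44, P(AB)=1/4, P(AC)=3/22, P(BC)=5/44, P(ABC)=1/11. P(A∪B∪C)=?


P(A∪B∪C) = P(A)+P(B)+P(C) - P(AB)-P(AC)-P(BC) + P(ABC)
= 1/2+1/2+13/44 - 1/4-3/22-5/44 + 1/11
= 39/44

39/44


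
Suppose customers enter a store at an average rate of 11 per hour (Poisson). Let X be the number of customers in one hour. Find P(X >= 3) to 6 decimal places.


P(X>=3) = 1 - P(X<=2) = 1 - (e^(-11)*11^0/0! + e^(-11)*11^1/1! + e^(-11)*11^2/2!)
≈ 1 - (0.0000167017 + 0.0001837187 + 0.0010104529)
= 1 - 0.0012108733 = 0.9987891267
≈ 0.998789

0.998789


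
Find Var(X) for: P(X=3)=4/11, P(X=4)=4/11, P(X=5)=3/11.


E[X] = 43/11, E[X^2] = 175/11
Var(X) = E[X^2] - (E[X])^2 = 175/11 - (43/11)^2 = 76/121

76/121


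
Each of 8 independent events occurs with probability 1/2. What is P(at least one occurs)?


P(at least one) = 1 - P(none)
P(none) = (1 - 1/2)^8 = (1/2)^8 = 1/256
P(at least one) = 1 - 1/256 = 255/256

255/256


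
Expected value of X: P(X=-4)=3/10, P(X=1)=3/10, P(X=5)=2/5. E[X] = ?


E[X] = sum(x * P(x))
= -4*3/10 + 1*3/10 + 5*2/5
= 11/10

11/10


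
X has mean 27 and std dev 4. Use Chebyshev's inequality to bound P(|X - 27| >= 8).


k = 8/4 = 2
Chebyshev: P(|X-mu| >= k*sigma) <= 1/k^2 = 1/2^2 = 1/4

1/4


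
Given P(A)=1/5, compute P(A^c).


P(A') = 1 - P(A) = 1 - 1/5 = 4/5

4/5


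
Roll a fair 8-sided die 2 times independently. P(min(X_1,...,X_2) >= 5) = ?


P(min >= 5) = P(all X_i >= 5) = (P(X_1 >= 5))^2
= (4/8)^2 = (1/2)^2 = 1/4

1/4


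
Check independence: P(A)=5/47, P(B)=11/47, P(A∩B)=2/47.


P(A)*P(B) = 5/47*11/47 = 55/2209
P(A∩B) = 2/47 != 55/2209, so not independent

No, A and B are not independent


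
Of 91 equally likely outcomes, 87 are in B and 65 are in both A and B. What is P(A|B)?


P(A|B) = P(A∩B)/P(B) = (65/91)/(87/91) = 65/87

65/87


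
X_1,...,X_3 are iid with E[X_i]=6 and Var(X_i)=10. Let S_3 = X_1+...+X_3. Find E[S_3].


E[S_n] = n*E[X_1] = 3*6 = 18

18


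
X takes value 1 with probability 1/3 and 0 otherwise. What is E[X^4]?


For Bernoulli: X in {0,1}
E[X^4] = 0^4*(1-1/3) + 1^4*1/3 = 1/3

1/3


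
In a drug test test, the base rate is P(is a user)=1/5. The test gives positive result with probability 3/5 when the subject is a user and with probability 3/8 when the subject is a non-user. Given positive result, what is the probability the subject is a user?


P(A) = P(A|B)P(B) + P(A|B')P(B') = 3/5*1/5 + 3/8*4/5 = 21/50
P(B|A) = P(A|B)P(B)/P(A) = (3/25)/(21/50) = 2/7

2/7


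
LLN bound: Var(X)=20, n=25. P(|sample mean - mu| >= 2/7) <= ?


Var(Xbar) = Var(X)/n = 20/25
Chebyshev: P(|Xbar-mu| >= 2/7) <= Var(Xbar)/(2/7)^2 = (4/5)/(4/49) = 49/5
Bound exceeds 1, so trivial bound: 1

1


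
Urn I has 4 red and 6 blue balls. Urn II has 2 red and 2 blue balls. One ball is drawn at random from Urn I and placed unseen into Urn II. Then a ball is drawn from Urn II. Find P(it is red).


P(transfer red) = 4/10 = 2/5; P(transfer blue) = 3/5
If red transferred: Urn II has 3 red of 5, so P(red|red moved) = 3/5
If blue transferred: Urn II has 2 red of 5, so P(red|blue moved) = 2/5
By total probability: P(red) = 2/5*3/5 + 3/5*2/5 = 12/25

12/25


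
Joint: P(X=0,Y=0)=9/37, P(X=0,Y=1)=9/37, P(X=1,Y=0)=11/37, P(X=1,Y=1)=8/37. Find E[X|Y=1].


P(Y=1) = 17/37
E[X|Y=1] = (0*9 + 1*8)/17 = 8/17

8/17


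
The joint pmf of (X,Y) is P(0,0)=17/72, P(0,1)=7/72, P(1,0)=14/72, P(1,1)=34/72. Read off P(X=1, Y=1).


Read from table: P(X=1, Y=1) = 34/72 = 17/36

17/36


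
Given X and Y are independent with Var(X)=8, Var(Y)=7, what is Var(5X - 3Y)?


Independence => Cov(X,Y)=0
Var(5X - 3Y) = 5^2*Var(X) + (-3)^2*Var(Y)
= 25*8 + 9*7 = 263

263


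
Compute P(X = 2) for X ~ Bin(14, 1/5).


P(X=2) = C(14,2) * p^2 * (1-p)^12
= 91 * 1/25 * 16777216/244140625
= 1526726656/6103515625

1526726656/6103515625


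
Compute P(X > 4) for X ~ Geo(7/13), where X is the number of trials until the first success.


P(X > 4) = P(first 4 trials all fail) = (1-p)^4 = (6/13)^4 = 1296/28561

1296/28561


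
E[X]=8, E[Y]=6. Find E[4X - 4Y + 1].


E[4X - 4Y + 1] = 4*E[X] - 4*E[Y] + 1
= (4)*(8) + (-4)*(6) + (1)
= 32 - 24 + 1 = 9

9


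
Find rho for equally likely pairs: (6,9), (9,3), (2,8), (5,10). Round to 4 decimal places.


Cov(X,Y) = -4.5000, Var(X) = 6.2500, Var(Y) = 7.2500
rho = Cov/(sqrt(VarX)*sqrt(VarY)) = -0.6685

-0.6685


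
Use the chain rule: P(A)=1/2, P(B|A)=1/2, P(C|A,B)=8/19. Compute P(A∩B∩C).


P(A∩B∩C) = P(A) * P(B|A) * P(C|A∩B)
= 1/2 * 1/2 * 8/19
= 1/4 * 8/19 = 2/19

2/19


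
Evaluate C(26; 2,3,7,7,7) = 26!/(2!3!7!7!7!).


26! = 403291461126605635584000000
Denominator: 2!=2 * 3!=6 * 7!=5040 * 7!=5040 * 7!=5040
Coefficient = 403291461126605635584000000 / 1536288768000 = 262510193088000

262510193088000


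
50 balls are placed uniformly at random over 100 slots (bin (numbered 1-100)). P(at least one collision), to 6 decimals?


P(all different) = prod((100-i)/100 for i=0..49) = 0.000000
P(at least one match) = 1 - 0.000000 = 1.000000

1.000000


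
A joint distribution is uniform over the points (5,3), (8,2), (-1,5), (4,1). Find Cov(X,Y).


E[X]=4, E[Y]=11/4, E[XY]=15/2
Cov(X,Y) = E[XY] - E[X]E[Y] = 15/2 - 4*11/4 = -7/2

-7/2


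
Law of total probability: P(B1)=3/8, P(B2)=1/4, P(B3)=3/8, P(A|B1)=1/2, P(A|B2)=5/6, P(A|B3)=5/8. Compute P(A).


P(A) = P(A|B1)P(B1) + P(A|B2)P(B2) + P(A|B3)P(B3)
= 1/2*3/8 + 5/6*1/4 + 5/8*3/8
= 3/16 + 5/24 + 15/64 = 121/192

121/192


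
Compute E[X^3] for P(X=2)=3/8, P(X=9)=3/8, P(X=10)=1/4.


E[X^3] = sum(g(x)*P(x))
= 8*3/8 + 729*3/8 + 1000*1/4
= 4211/8

4211/8


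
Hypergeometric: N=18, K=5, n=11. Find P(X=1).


P(X=1) = C(5,1)*C(13,10) / C(18,11)
= 5*286 / 31824
= 1430/31824 = 55/1224

55/1224


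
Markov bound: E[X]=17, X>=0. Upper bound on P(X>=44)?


Markov: P(X >= a) <= E[X]/a
P(X >= 44) <= 17/44

17/44


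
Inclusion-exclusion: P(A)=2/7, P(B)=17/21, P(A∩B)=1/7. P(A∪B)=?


P(A∪B) = P(A) + P(B) - P(A∩B)
= 2/7 + 17/21 - 1/7 = 20/21

20/21


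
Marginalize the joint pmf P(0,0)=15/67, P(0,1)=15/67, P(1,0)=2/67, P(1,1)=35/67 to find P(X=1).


P(X=1) = P(1,0)+P(1,1) = 2/67 + 35/67 = 37/67

37/67


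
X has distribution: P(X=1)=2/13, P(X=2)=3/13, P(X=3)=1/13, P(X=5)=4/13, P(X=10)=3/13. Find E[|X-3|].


E[|X-3|] = sum(g(x)*P(x))
= 2*2/13 + 1*3/13 + 0*1/13 + 2*4/13 + 7*3/13
= 36/13

36/13


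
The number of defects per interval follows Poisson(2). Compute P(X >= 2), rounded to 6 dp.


P(X>=2) = 1 - P(X<=1) = 1 - (e^(-2)*2^0/0! + e^(-2)*2^1/1!)
≈ 1 - (0.1353352832 + 0.2706705665)
= 1 - 0.4060058497 = 0.5939941503
≈ 0.593994

0.593994


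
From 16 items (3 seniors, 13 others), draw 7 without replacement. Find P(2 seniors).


P(X=2) = C(3,2)*C(13,5) / C(16,7)
= 3*1287 / 11440
= 3861/11440 = 27/80

27/80


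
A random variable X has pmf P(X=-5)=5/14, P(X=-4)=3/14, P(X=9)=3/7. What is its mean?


E[X] = sum(x * P(x))
= -5*5/14 - 4*3/14 + 9*3/7
= 17/14

17/14


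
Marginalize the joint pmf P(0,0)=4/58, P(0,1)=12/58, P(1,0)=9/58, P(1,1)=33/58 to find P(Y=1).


P(Y=1) = P(0,1)+P(1,1) = 12/58 + 33/58 = 45/58

45/58


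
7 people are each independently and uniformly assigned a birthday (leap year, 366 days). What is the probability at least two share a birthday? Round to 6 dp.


P(all different) = prod((366-i)/366 for i=0..6) = 0.943914
P(at least one match) = 1 - 0.943914 = 0.056086

0.056086


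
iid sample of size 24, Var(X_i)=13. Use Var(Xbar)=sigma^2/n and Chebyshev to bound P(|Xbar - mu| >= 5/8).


Var(Xbar) = Var(X)/n = 13/24
Chebyshev: P(|Xbar-mu| >= 5/8) <= Var(Xbar)/(5/8)^2 = (13/24)/(25/64) = 104/75
Bound exceeds 1, so trivial bound: 1

1


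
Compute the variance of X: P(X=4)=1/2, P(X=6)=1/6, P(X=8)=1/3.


E[X] = 17/3, E[X^2] = 106/3
Var(X) = E[X^2] - (E[X])^2 = 106/3 - (17/3)^2 = 29/9

29/9


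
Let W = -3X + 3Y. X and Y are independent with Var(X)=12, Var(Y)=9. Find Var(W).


Independence => Cov(X,Y)=0
Var(-3X + 3Y) = (-3)^2*Var(X) + 3^2*Var(Y)
= 9*12 + 9*9 = 189

189


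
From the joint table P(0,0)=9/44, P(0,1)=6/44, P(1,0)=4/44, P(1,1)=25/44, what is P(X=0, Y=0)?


Read from table: P(X=0, Y=0) = 9/44

9/44


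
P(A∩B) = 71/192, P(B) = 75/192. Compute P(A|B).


P(A|B) = P(A∩B)/P(B) = (71/192)/(75/192) = 71/75

71/75


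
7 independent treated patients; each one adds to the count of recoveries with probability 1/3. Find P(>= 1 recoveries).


P(at least one) = 1 - P(none)
P(none) = (1 - 1/3)^7 = (2/3)^7 = 128/2187
P(at least one) = 1 - 128/2187 = 2059/2187

2059/2187


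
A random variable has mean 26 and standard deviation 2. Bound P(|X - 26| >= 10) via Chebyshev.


k = 10/2 = 5
Chebyshev: P(|X-mu| >= k*sigma) <= 1/k^2 = 1/5^2 = 1/25

1/25


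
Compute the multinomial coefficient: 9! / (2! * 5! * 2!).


9! = 362880
Denominator: 2!=2 * 5!=120 * 2!=2
Coefficient = 362880 / 480 = 756

756


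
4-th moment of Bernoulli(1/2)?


For Bernoulli: X in {0,1}
E[X^4] = 0^4*(1-1/2) + 1^4*1/2 = 1/2

1/2


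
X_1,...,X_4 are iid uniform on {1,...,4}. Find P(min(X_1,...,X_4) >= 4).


P(min >= 4) = P(all X_i >= 4) = (P(X_1 >= 4))^4
= (1/4)^4 = 1/256

1/256


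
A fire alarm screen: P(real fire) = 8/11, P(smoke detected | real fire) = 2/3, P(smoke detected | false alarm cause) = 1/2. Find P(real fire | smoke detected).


P(A) = P(A|B)P(B) + P(A|B')P(B') = 2/3*8/11 + 1/2*3/11 = 41/66
P(B|A) = P(A|B)P(B)/P(A) = (16/33)/(41/66) = 32/41

32/41


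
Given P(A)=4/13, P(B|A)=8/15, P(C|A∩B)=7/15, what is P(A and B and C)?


P(A∩B∩C) = P(A) * P(B|A) * P(C|A∩B)
= 4/13 * 8/15 * 7/15
= 32/195 * 7/15 = 224/2925

224/2925


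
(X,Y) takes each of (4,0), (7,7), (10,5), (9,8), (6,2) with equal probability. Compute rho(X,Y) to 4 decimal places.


Cov(X,Y) = 4.9200, Var(X) = 4.5600, Var(Y) = 9.0400
rho = Cov/(sqrt(VarX)*sqrt(VarY)) = 0.7663

0.7663


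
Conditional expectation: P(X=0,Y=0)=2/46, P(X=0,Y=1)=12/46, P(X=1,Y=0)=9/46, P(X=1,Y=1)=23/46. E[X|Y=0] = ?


P(Y=0) = 11/46
E[X|Y=0] = (0*2 + 1*9)/11 = 9/11

9/11


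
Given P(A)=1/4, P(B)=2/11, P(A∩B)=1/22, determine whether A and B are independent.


P(A)*P(B) = 1/4*2/11 = 1/22
P(A∩B) = 1/22, which equals P(A)P(B), so independent

Yes, A and B are independent


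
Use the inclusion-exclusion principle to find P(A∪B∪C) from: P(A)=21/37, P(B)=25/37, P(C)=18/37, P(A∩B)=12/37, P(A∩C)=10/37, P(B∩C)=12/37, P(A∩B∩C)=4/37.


P(A∪B∪C) = P(A)+P(B)+P(C) - P(AB)-P(AC)-P(BC) + P(ABC)
= 21/37+25/37+18/37 - 12/37-10/37-12/37 + 4/37
= 34/37

34/37


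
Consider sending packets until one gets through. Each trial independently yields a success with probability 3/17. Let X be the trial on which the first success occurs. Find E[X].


For geometric (trials until first success), E[X] = 1/p = 1/(3/17) = 17/3

17/3


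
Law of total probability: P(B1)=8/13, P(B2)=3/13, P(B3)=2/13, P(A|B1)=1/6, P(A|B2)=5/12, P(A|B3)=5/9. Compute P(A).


P(A) = P(A|B1)P(B1) + P(A|B2)P(B2) + P(A|B3)P(B3)
= 1/6*8/13 + 5/12*3/13 + 5/9*2/13
= 4/39 + 5/52 + 10/117 = 133/468

133/468


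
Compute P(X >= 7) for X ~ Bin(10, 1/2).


P(X>=7) = P(X=7) + P(X=8) + P(X=9) + P(X=10)
= 15/128 + 45/1024 + 5/512 + 1/1024
= 11/64

11/64


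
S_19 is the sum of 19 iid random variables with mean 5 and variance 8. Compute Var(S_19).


By independence, Var(S_n) = n*Var(X_1) = 19*8 = 152

152


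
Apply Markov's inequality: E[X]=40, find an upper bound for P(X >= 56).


Markov: P(X >= a) <= E[X]/a
P(X >= 56) <= 40/56 = 5/7

5/7
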